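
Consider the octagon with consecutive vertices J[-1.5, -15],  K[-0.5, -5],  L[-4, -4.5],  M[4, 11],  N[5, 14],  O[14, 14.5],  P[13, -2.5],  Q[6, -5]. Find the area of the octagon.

Cross-terms: 0, -17.75, -26, 1, -123.5, -223.5, -50, -97.5  ⇒  Σ = -537.25
Area = |Σ|/2 = 268.625.

268.625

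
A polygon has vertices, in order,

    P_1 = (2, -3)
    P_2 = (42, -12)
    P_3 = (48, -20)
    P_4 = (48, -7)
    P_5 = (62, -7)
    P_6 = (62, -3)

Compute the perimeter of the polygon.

|P_1P_2| = √((40)² + (-9)²) = √1681 = 41
|P_2P_3| = √((6)² + (-8)²) = √100 = 10
|P_3P_4| = √((0)² + (13)²) = √169 = 13
|P_4P_5| = √((14)² + (0)²) = √196 = 14
|P_5P_6| = √((0)² + (4)²) = √16 = 4
|P_6P_1| = √((-60)² + (0)²) = √3600 = 60
Perimeter = 41 + 10 + 13 + 14 + 4 + 60 = 142.

142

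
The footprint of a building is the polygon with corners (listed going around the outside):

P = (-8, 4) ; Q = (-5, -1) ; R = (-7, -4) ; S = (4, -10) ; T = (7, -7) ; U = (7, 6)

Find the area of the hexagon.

Σ = (28) + (13) + (86) + (42) + (91) + (76) = 336
Area = |Σ|/2 = 168.

168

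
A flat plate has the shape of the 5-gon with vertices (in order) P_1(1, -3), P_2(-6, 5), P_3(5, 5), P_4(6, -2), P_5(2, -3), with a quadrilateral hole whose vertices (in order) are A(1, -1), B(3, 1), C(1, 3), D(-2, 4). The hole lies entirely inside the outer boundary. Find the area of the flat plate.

Outer boundary:
Apply the shoelace (surveyor's) formula: 2A = Σ (x_i·y_{i+1} − x_{i+1}·y_i), indices taken mod 5.
Σ = (-13) + (-55) + (-40) + (-14) + (-3) = -125
Area = |Σ|/2 = 62.5.
Hole:
Cross-terms: 4, 8, 10, -2  ⇒  Σ = 20
Area = |Σ|/2 = 10.
Net area = 62.5 − 10 = 52.5.

52.5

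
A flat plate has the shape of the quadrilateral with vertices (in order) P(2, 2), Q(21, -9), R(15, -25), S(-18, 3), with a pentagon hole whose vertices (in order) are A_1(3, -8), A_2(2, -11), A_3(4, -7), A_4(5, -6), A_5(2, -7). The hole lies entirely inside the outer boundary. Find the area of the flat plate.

445.5

Outer boundary:
Apply the surveyor's formula: 2A = Σ (x_i·y_{i+1} − x_{i+1}·y_i), indices taken mod 4.
Σ = (-60) + (-390) + (-405) + (-42) = -897
Area = |Σ|/2 = 448.5.
Hole:
Apply the shoelace formula: 2A = Σ (x_i·y_{i+1} − x_{i+1}·y_i), indices taken mod 5.
Cross-terms: -17, 30, 11, -23, 5  ⇒  Σ = 6
Area = |Σ|/2 = 3.
Net area = 448.5 − 3 = 445.5.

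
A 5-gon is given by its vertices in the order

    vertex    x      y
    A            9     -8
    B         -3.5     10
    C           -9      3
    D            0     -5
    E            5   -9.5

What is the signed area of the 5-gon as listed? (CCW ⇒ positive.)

Σ = (62) + (79.5) + (45) + (25) + (45.5) = 257
Signed area = Σ/2 = 128.5 (positive ⇒ counter-clockwise traversal).

128.5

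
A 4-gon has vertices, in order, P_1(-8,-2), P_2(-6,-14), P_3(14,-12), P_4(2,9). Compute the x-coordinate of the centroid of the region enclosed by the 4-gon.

Apply the surveyor's formula. First the cross-terms c_i = x_i·y_{i+1} − x_{i+1}·y_i:
  100, 268, 150, 68  ⇒  2A = 586, A = 293.
Then Σ (x_i + x_{i+1})·c_i = 2736, so x̄ = 2736 / (6·293) = 456/293.

456/293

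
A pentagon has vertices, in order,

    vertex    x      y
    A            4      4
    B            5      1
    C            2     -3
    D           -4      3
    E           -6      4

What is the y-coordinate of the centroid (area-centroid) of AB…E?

Apply the shoelace (surveyor's) formula. First the cross-terms c_i = x_i·y_{i+1} − x_{i+1}·y_i:
  -16, -17, -6, 2, -40  ⇒  2A = -77, A = -38.5.
Then Σ (y_i + y_{i+1})·c_i = -352, so ȳ = -352 / (6·(-38.5)) = 32/21.

32/21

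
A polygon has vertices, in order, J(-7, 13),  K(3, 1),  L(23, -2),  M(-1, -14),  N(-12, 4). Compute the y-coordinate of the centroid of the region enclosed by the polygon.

-457/233

Apply the surveyor's formula. First the cross-terms c_i = x_i·y_{i+1} − x_{i+1}·y_i:
  -46, -29, -324, -172, -128  ⇒  2A = -699, A = -349.5.
Then Σ (y_i + y_{i+1})·c_i = 4113, so ȳ = 4113 / (6·(-349.5)) = -457/233.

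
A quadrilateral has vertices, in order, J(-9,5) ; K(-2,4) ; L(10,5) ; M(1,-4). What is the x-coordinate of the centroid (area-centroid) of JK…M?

Apply the shoelace (surveyor's) formula. First the cross-terms c_i = x_i·y_{i+1} − x_{i+1}·y_i:
  -26, -50, -45, -31  ⇒  2A = -152, A = -76.
Then Σ (x_i + x_{i+1})·c_i = -361, so x̄ = -361 / (6·(-76)) = 19/24.

19/24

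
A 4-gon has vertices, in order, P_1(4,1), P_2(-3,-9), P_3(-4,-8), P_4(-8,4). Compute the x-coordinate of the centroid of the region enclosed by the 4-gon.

Apply Gauss's area formula. First the cross-terms c_i = x_i·y_{i+1} − x_{i+1}·y_i:
  -33, -12, -80, -24  ⇒  2A = -149, A = -74.5.
Then Σ (x_i + x_{i+1})·c_i = 1107, so x̄ = 1107 / (6·(-74.5)) = -369/149.

-369/149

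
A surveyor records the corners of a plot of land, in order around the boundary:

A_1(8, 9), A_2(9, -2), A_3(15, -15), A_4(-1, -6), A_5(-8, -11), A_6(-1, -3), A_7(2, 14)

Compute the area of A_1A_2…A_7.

216.5

Apply the shoelace (surveyor's) formula: 2A = Σ (x_i·y_{i+1} − x_{i+1}·y_i), indices taken mod 7.
Σ = (-97) + (-105) + (-105) + (-37) + (13) + (-8) + (-94) = -433
Area = |Σ|/2 = 216.5.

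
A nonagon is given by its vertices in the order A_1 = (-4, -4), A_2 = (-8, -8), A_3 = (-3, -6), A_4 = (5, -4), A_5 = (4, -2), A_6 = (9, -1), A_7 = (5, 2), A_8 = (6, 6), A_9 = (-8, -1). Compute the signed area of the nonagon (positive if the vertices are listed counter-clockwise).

Apply the shoelace formula: 2A = Σ (x_i·y_{i+1} − x_{i+1}·y_i), indices taken mod 9.
Σ = (0) + (24) + (42) + (6) + (14) + (23) + (18) + (42) + (28) = 197
Signed area = Σ/2 = 98.5 (positive ⇒ counter-clockwise traversal).

98.5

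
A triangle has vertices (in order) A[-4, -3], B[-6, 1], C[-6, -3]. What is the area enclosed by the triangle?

Apply the surveyor's formula: 2A = Σ (x_i·y_{i+1} − x_{i+1}·y_i), indices taken mod 3.
Σ = (-22) + (24) + (6) = 8
Area = |Σ|/2 = 4.

4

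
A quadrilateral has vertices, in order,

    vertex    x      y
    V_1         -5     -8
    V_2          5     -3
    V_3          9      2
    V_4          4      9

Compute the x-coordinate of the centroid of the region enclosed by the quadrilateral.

727/267

Apply Gauss's area formula. First the cross-terms c_i = x_i·y_{i+1} − x_{i+1}·y_i:
  55, 37, 73, 13  ⇒  2A = 178, A = 89.
Then Σ (x_i + x_{i+1})·c_i = 1454, so x̄ = 1454 / (6·89) = 727/267.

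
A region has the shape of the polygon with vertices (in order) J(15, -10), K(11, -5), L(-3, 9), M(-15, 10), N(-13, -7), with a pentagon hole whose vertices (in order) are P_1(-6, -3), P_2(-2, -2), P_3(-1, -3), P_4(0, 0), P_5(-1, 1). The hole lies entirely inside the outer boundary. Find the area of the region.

337.5

Outer boundary:
Apply the shoelace (surveyor's) formula: 2A = Σ (x_i·y_{i+1} − x_{i+1}·y_i), indices taken mod 5.
Σ = (35) + (84) + (105) + (235) + (235) = 694
Area = |Σ|/2 = 347.
Hole:
Apply the shoelace formula: 2A = Σ (x_i·y_{i+1} − x_{i+1}·y_i), indices taken mod 5.
Σ = (6) + (4) + (0) + (0) + (9) = 19
Area = |Σ|/2 = 9.5.
Net area = 347 − 9.5 = 337.5.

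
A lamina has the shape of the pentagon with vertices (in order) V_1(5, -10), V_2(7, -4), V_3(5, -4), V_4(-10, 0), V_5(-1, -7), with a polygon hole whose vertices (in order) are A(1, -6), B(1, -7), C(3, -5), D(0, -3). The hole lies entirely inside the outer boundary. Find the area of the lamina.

54

Outer boundary:
Apply the surveyor's formula: 2A = Σ (x_i·y_{i+1} − x_{i+1}·y_i), indices taken mod 5.
Σ = (50) + (-8) + (-40) + (70) + (45) = 117
Area = |Σ|/2 = 58.5.
Hole:
A→B: (1)(-7) − (1)(-6) = -1
B→C: (1)(-5) − (3)(-7) = 16
C→D: (3)(-3) − (0)(-5) = -9
D→A: (0)(-6) − (1)(-3) = 3
Σ = 9
Area = |Σ|/2 = 4.5.
Net area = 58.5 − 4.5 = 54.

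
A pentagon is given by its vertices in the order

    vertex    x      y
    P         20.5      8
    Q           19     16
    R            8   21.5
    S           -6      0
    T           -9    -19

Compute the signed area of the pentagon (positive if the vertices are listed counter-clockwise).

Apply Gauss's area formula: 2A = Σ (x_i·y_{i+1} − x_{i+1}·y_i), indices taken mod 5.
Σ = (176) + (280.5) + (129) + (114) + (317.5) = 1017
Signed area = Σ/2 = 508.5 (positive ⇒ counter-clockwise traversal).

508.5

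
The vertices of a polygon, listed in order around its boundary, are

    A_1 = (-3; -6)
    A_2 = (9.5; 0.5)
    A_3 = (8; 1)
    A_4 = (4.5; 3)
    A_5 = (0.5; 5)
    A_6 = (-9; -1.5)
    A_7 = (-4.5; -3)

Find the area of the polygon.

Apply the shoelace (surveyor's) formula: 2A = Σ (x_i·y_{i+1} − x_{i+1}·y_i), indices taken mod 7.
Σ = (55.5) + (5.5) + (19.5) + (21) + (44.25) + (20.25) + (18) = 184
Area = |Σ|/2 = 92.

92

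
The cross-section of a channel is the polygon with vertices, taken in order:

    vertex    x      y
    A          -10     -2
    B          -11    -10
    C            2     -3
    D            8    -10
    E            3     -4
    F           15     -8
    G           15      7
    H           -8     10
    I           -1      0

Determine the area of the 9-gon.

Apply the surveyor's formula: 2A = Σ (x_i·y_{i+1} − x_{i+1}·y_i), indices taken mod 9.
Σ = (78) + (53) + (4) + (-2) + (36) + (225) + (206) + (10) + (2) = 612
Area = |Σ|/2 = 306.

306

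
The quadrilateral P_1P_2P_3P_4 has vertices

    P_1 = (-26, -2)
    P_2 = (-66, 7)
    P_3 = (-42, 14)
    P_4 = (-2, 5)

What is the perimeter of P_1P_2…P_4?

|P_1P_2| = √((-40)² + (9)²) = √1681 = 41
|P_2P_3| = √((24)² + (7)²) = √625 = 25
|P_3P_4| = √((40)² + (-9)²) = √1681 = 41
|P_4P_1| = √((-24)² + (-7)²) = √625 = 25
Perimeter = 41 + 25 + 41 + 25 = 132.

132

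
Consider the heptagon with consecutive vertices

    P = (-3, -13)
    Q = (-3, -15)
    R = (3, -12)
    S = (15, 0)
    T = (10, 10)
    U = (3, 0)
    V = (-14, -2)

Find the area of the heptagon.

278.5

Apply Gauss's area formula: 2A = Σ (x_i·y_{i+1} − x_{i+1}·y_i), indices taken mod 7.
Cross-terms: 6, 81, 180, 150, -30, -6, 176  ⇒  Σ = 557
Area = |Σ|/2 = 278.5.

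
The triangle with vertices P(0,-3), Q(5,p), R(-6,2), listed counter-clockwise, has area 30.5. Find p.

3

Write out the shoelace sum; only the two edges meeting at Q involve p:
2·Area = [(0·p − 5·(-3)) + (5·2 − (-6)·p)] + 18
       = 6·p + 43 = 61
⇒ p = 3.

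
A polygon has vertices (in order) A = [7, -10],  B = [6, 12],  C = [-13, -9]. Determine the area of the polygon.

Σ = (144) + (102) + (193) = 439
Area = |Σ|/2 = 219.5.

219.5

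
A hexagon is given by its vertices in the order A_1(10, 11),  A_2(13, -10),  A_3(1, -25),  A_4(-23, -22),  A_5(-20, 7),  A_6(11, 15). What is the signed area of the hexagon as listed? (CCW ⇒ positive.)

-1081

Apply the shoelace formula: 2A = Σ (x_i·y_{i+1} − x_{i+1}·y_i), indices taken mod 6.
Σ = (-243) + (-315) + (-597) + (-601) + (-377) + (-29) = -2162
Signed area = Σ/2 = -1081 (negative ⇒ clockwise traversal).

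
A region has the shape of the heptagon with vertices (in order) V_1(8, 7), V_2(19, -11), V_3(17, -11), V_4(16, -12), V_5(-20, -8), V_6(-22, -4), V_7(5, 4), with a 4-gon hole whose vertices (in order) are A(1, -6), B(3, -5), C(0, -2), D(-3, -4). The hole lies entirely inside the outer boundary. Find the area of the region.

388.5

Outer boundary:
Apply the shoelace (surveyor's) formula: 2A = Σ (x_i·y_{i+1} − x_{i+1}·y_i), indices taken mod 7.
V_1→V_2: (8)(-11) − (19)(7) = -221
V_2→V_3: (19)(-11) − (17)(-11) = -22
V_3→V_4: (17)(-12) − (16)(-11) = -28
V_4→V_5: (16)(-8) − (-20)(-12) = -368
V_5→V_6: (-20)(-4) − (-22)(-8) = -96
V_6→V_7: (-22)(4) − (5)(-4) = -68
V_7→V_1: (5)(7) − (8)(4) = 3
Σ = -800
Area = |Σ|/2 = 400.
Hole:
Apply the surveyor's formula: 2A = Σ (x_i·y_{i+1} − x_{i+1}·y_i), indices taken mod 4.
A→B: (1)(-5) − (3)(-6) = 13
B→C: (3)(-2) − (0)(-5) = -6
C→D: (0)(-4) − (-3)(-2) = -6
D→A: (-3)(-6) − (1)(-4) = 22
Σ = 23
Area = |Σ|/2 = 11.5.
Net area = 400 − 11.5 = 388.5.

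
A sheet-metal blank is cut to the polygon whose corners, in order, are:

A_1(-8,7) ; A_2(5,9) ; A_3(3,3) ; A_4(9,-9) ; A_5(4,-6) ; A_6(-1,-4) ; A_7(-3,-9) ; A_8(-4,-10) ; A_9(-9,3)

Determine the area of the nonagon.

181.5

Σ = (-107) + (-12) + (-54) + (-18) + (-22) + (-3) + (-6) + (-102) + (-39) = -363
Area = |Σ|/2 = 181.5.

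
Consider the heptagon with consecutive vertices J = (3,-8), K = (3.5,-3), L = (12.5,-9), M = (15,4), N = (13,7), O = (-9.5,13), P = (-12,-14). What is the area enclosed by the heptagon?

Apply the surveyor's formula: 2A = Σ (x_i·y_{i+1} − x_{i+1}·y_i), indices taken mod 7.
Σ = (19) + (6) + (185) + (53) + (235.5) + (289) + (138) = 925.5
Area = |Σ|/2 = 462.75.

462.75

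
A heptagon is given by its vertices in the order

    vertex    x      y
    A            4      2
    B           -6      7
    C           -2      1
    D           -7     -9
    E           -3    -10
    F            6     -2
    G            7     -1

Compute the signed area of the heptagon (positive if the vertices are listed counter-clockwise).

104

Apply the shoelace formula: 2A = Σ (x_i·y_{i+1} − x_{i+1}·y_i), indices taken mod 7.
A→B: (4)(7) − (-6)(2) = 40
B→C: (-6)(1) − (-2)(7) = 8
C→D: (-2)(-9) − (-7)(1) = 25
D→E: (-7)(-10) − (-3)(-9) = 43
E→F: (-3)(-2) − (6)(-10) = 66
F→G: (6)(-1) − (7)(-2) = 8
G→A: (7)(2) − (4)(-1) = 18
Σ = 208
Signed area = Σ/2 = 104 (positive ⇒ counter-clockwise traversal).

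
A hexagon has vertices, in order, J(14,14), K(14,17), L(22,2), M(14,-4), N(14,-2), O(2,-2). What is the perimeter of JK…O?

|JK| = √((0)² + (3)²) = √9 = 3
|KL| = √((8)² + (-15)²) = √289 = 17
|LM| = √((-8)² + (-6)²) = √100 = 10
|MN| = √((0)² + (2)²) = √4 = 2
|NO| = √((-12)² + (0)²) = √144 = 12
|OJ| = √((12)² + (16)²) = √400 = 20
Perimeter = 3 + 17 + 10 + 2 + 12 + 20 = 64.

64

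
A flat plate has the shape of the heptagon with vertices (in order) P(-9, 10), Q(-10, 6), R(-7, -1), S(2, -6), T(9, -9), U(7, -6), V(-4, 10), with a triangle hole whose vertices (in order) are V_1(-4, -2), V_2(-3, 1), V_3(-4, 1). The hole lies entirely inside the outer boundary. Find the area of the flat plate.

Outer boundary:
Apply the surveyor's formula: 2A = Σ (x_i·y_{i+1} − x_{i+1}·y_i), indices taken mod 7.
P→Q: (-9)(6) − (-10)(10) = 46
Q→R: (-10)(-1) − (-7)(6) = 52
R→S: (-7)(-6) − (2)(-1) = 44
S→T: (2)(-9) − (9)(-6) = 36
T→U: (9)(-6) − (7)(-9) = 9
U→V: (7)(10) − (-4)(-6) = 46
V→P: (-4)(10) − (-9)(10) = 50
Σ = 283
Area = |Σ|/2 = 141.5.
Hole:
Σ = (-10) + (1) + (12) = 3
Area = |Σ|/2 = 1.5.
Net area = 141.5 − 1.5 = 140.

140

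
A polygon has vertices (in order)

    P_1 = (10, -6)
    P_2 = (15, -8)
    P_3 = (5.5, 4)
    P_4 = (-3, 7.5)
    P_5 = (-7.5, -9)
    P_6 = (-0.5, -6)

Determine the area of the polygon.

177

P_1→P_2: (10)(-8) − (15)(-6) = 10
P_2→P_3: (15)(4) − (5.5)(-8) = 104
P_3→P_4: (5.5)(7.5) − (-3)(4) = 53.25
P_4→P_5: (-3)(-9) − (-7.5)(7.5) = 83.25
P_5→P_6: (-7.5)(-6) − (-0.5)(-9) = 40.5
P_6→P_1: (-0.5)(-6) − (10)(-6) = 63
Σ = 354
Area = |Σ|/2 = 177.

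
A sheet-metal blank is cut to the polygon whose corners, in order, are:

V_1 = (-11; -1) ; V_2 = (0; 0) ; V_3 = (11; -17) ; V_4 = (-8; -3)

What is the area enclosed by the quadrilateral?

Apply the surveyor's formula: 2A = Σ (x_i·y_{i+1} − x_{i+1}·y_i), indices taken mod 4.
Cross-terms: 0, 0, -169, -25  ⇒  Σ = -194
Area = |Σ|/2 = 97.

97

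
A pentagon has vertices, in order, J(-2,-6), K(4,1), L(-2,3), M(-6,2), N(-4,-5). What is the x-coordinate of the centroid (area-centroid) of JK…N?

-28/17

Apply the shoelace (surveyor's) formula. First the cross-terms c_i = x_i·y_{i+1} − x_{i+1}·y_i:
  22, 14, 14, 38, 14  ⇒  2A = 102, A = 51.
Then Σ (x_i + x_{i+1})·c_i = -504, so x̄ = -504 / (6·51) = -28/17.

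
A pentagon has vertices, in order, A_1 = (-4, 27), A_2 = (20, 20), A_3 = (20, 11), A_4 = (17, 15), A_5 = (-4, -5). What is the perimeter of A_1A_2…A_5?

|A_1A_2| = √((24)² + (-7)²) = √625 = 25
|A_2A_3| = √((0)² + (-9)²) = √81 = 9
|A_3A_4| = √((-3)² + (4)²) = √25 = 5
|A_4A_5| = √((-21)² + (-20)²) = √841 = 29
|A_5A_1| = √((0)² + (32)²) = √1024 = 32
Perimeter = 25 + 9 + 5 + 29 + 32 = 100.

100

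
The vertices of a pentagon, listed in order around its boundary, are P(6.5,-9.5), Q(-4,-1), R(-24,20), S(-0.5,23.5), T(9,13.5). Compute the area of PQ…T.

547

Apply the surveyor's formula: 2A = Σ (x_i·y_{i+1} − x_{i+1}·y_i), indices taken mod 5.
Σ = (-44.5) + (-104) + (-554) + (-218.25) + (-173.25) = -1094
Area = |Σ|/2 = 547.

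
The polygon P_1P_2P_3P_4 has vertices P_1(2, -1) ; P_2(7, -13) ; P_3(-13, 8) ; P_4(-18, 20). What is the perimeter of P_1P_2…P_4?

84

|P_1P_2| = √((5)² + (-12)²) = √169 = 13
|P_2P_3| = √((-20)² + (21)²) = √841 = 29
|P_3P_4| = √((-5)² + (12)²) = √169 = 13
|P_4P_1| = √((20)² + (-21)²) = √841 = 29
Perimeter = 13 + 29 + 13 + 29 = 84.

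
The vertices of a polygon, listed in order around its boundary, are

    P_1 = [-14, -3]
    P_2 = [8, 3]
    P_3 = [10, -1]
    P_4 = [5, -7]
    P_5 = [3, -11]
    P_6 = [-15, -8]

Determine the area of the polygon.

Cross-terms: -18, -38, -65, -34, -189, -67  ⇒  Σ = -411
Area = |Σ|/2 = 205.5.

205.5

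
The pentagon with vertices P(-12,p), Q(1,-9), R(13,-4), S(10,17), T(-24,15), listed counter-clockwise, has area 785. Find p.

-14

Write out the shoelace sum; only the two edges meeting at P involve p:
2·Area = [((-24)·p − (-12)·15) + ((-12)·(-9) − 1·p)] + 932
       = -25·p + 1220 = 1570
⇒ p = -14.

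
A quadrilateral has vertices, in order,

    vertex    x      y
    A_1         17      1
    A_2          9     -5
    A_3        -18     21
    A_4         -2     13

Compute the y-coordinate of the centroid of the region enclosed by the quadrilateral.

Apply the surveyor's formula. First the cross-terms c_i = x_i·y_{i+1} − x_{i+1}·y_i:
  -94, 99, -192, -223  ⇒  2A = -410, A = -205.
Then Σ (y_i + y_{i+1})·c_i = -7690, so ȳ = -7690 / (6·(-205)) = 769/123.

769/123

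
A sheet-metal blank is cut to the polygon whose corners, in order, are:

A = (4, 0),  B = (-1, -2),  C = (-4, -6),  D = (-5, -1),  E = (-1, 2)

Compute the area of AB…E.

A→B: (4)(-2) − (-1)(0) = -8
B→C: (-1)(-6) − (-4)(-2) = -2
C→D: (-4)(-1) − (-5)(-6) = -26
D→E: (-5)(2) − (-1)(-1) = -11
E→A: (-1)(0) − (4)(2) = -8
Σ = -55
Area = |Σ|/2 = 27.5.

27.5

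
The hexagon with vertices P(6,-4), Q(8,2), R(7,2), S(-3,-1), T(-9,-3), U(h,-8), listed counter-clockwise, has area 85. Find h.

-5

Write out the shoelace sum; only the two edges meeting at U involve h:
2·Area = [((-9)·(-8) − h·(-3)) + (h·(-4) − 6·(-8))] + 45
       = -1·h + 165 = 170
⇒ h = -5.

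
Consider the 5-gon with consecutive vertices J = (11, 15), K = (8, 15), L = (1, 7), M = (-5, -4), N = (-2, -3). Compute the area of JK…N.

J→K: (11)(15) − (8)(15) = 45
K→L: (8)(7) − (1)(15) = 41
L→M: (1)(-4) − (-5)(7) = 31
M→N: (-5)(-3) − (-2)(-4) = 7
N→J: (-2)(15) − (11)(-3) = 3
Σ = 127
Area = |Σ|/2 = 63.5.

63.5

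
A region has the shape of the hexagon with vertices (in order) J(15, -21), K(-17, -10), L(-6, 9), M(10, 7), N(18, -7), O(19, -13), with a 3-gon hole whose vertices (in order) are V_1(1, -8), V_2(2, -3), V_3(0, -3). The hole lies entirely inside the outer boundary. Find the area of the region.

671.5

Outer boundary:
Cross-terms: -507, -213, -132, -196, -101, -204  ⇒  Σ = -1353
Area = |Σ|/2 = 676.5.
Hole:
Apply Gauss's area formula: 2A = Σ (x_i·y_{i+1} − x_{i+1}·y_i), indices taken mod 3.
Σ = (13) + (-6) + (3) = 10
Area = |Σ|/2 = 5.
Net area = 676.5 − 5 = 671.5.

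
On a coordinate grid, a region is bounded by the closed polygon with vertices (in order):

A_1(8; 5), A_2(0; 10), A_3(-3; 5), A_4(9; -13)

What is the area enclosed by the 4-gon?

126.5

Apply Gauss's area formula: 2A = Σ (x_i·y_{i+1} − x_{i+1}·y_i), indices taken mod 4.
Σ = (80) + (30) + (-6) + (149) = 253
Area = |Σ|/2 = 126.5.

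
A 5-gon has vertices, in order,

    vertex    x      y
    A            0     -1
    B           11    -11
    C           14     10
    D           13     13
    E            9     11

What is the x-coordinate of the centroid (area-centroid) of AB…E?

359/43

Apply the surveyor's formula. First the cross-terms c_i = x_i·y_{i+1} − x_{i+1}·y_i:
  11, 264, 52, 26, -9  ⇒  2A = 344, A = 172.
Then Σ (x_i + x_{i+1})·c_i = 8616, so x̄ = 8616 / (6·172) = 359/43.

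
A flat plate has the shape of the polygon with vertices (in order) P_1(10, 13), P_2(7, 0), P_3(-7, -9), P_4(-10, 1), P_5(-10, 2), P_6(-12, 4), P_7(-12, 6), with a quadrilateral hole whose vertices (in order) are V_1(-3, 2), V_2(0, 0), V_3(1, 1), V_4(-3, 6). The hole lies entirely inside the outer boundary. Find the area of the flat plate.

Outer boundary:
Apply the shoelace formula: 2A = Σ (x_i·y_{i+1} − x_{i+1}·y_i), indices taken mod 7.
Σ = (-91) + (-63) + (-97) + (-10) + (-16) + (-24) + (-216) = -517
Area = |Σ|/2 = 258.5.
Hole:
V_1→V_2: (-3)(0) − (0)(2) = 0
V_2→V_3: (0)(1) − (1)(0) = 0
V_3→V_4: (1)(6) − (-3)(1) = 9
V_4→V_1: (-3)(2) − (-3)(6) = 12
Σ = 21
Area = |Σ|/2 = 10.5.
Net area = 258.5 − 10.5 = 248.

248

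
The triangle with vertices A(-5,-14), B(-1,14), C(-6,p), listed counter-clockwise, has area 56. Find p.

The doubled signed area Σ (x_i y_{i+1} − x_{i+1} y_i) is linear in p.
With p=0 it equals 84; the coefficient of p is 4 (from the two edges through C).
So 4·p + 84 = 2·56 = 112 ⇒ p = 7.

7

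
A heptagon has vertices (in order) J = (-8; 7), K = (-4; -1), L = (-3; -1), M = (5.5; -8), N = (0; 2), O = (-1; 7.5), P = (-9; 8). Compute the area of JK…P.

Apply the surveyor's formula: 2A = Σ (x_i·y_{i+1} − x_{i+1}·y_i), indices taken mod 7.
Σ = (36) + (1) + (29.5) + (11) + (2) + (59.5) + (1) = 140
Area = |Σ|/2 = 70.

70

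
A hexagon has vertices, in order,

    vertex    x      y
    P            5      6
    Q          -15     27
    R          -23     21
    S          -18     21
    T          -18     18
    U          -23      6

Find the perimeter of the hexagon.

88

|PQ| = √((-20)² + (21)²) = √841 = 29
|QR| = √((-8)² + (-6)²) = √100 = 10
|RS| = √((5)² + (0)²) = √25 = 5
|ST| = √((0)² + (-3)²) = √9 = 3
|TU| = √((-5)² + (-12)²) = √169 = 13
|UP| = √((28)² + (0)²) = √784 = 28
Perimeter = 29 + 10 + 5 + 3 + 13 + 28 = 88.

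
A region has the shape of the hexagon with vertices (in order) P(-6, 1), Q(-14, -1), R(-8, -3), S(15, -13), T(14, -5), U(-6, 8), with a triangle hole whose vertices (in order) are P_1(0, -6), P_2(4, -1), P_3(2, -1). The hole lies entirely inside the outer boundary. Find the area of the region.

Outer boundary:
Apply the surveyor's formula: 2A = Σ (x_i·y_{i+1} − x_{i+1}·y_i), indices taken mod 6.
P→Q: (-6)(-1) − (-14)(1) = 20
Q→R: (-14)(-3) − (-8)(-1) = 34
R→S: (-8)(-13) − (15)(-3) = 149
S→T: (15)(-5) − (14)(-13) = 107
T→U: (14)(8) − (-6)(-5) = 82
U→P: (-6)(1) − (-6)(8) = 42
Σ = 434
Area = |Σ|/2 = 217.
Hole:
Apply the shoelace (surveyor's) formula: 2A = Σ (x_i·y_{i+1} − x_{i+1}·y_i), indices taken mod 3.
Σ = (24) + (-2) + (-12) = 10
Area = |Σ|/2 = 5.
Net area = 217 − 5 = 212.

212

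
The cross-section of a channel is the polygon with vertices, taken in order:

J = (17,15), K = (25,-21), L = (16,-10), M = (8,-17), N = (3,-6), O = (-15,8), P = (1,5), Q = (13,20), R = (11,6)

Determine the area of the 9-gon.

Σ = (-732) + (86) + (-192) + (3) + (-66) + (-83) + (-45) + (-142) + (63) = -1108
Area = |Σ|/2 = 554.

554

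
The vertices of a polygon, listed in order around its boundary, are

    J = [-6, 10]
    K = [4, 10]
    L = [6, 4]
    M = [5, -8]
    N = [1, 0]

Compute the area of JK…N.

Σ = (-100) + (-44) + (-68) + (8) + (10) = -194
Area = |Σ|/2 = 97.

97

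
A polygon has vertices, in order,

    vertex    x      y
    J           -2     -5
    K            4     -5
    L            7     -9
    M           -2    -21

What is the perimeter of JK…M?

42

|JK| = √((6)² + (0)²) = √36 = 6
|KL| = √((3)² + (-4)²) = √25 = 5
|LM| = √((-9)² + (-12)²) = √225 = 15
|MJ| = √((0)² + (16)²) = √256 = 16
Perimeter = 6 + 5 + 15 + 16 = 42.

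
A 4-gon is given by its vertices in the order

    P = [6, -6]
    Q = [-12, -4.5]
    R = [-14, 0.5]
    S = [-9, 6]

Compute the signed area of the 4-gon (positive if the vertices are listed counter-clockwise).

-114.75

Cross-terms: -99, -69, -79.5, 18  ⇒  Σ = -229.5
Signed area = Σ/2 = -114.75 (negative ⇒ clockwise traversal).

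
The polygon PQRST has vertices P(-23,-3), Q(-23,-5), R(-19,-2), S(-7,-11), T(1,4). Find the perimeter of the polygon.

64

|PQ| = √((0)² + (-2)²) = √4 = 2
|QR| = √((4)² + (3)²) = √25 = 5
|RS| = √((12)² + (-9)²) = √225 = 15
|ST| = √((8)² + (15)²) = √289 = 17
|TP| = √((-24)² + (-7)²) = √625 = 25
Perimeter = 2 + 5 + 15 + 17 + 25 = 64.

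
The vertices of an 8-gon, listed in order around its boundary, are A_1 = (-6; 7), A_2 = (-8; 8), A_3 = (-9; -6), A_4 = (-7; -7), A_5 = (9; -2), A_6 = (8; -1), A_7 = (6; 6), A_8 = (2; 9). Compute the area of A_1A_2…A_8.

Apply the surveyor's formula: 2A = Σ (x_i·y_{i+1} − x_{i+1}·y_i), indices taken mod 8.
Cross-terms: 8, 120, 21, 77, 7, 54, 42, 68  ⇒  Σ = 397
Area = |Σ|/2 = 198.5.

198.5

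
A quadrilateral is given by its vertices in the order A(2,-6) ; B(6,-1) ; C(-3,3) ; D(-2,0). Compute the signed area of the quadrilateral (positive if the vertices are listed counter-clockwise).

Apply the shoelace (surveyor's) formula: 2A = Σ (x_i·y_{i+1} − x_{i+1}·y_i), indices taken mod 4.
A→B: (2)(-1) − (6)(-6) = 34
B→C: (6)(3) − (-3)(-1) = 15
C→D: (-3)(0) − (-2)(3) = 6
D→A: (-2)(-6) − (2)(0) = 12
Σ = 67
Signed area = Σ/2 = 33.5 (positive ⇒ counter-clockwise traversal).

33.5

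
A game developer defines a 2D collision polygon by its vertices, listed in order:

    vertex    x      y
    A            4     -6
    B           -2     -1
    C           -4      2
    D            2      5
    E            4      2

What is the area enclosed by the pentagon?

48

Apply Gauss's area formula: 2A = Σ (x_i·y_{i+1} − x_{i+1}·y_i), indices taken mod 5.
Σ = (-16) + (-8) + (-24) + (-16) + (-32) = -96
Area = |Σ|/2 = 48.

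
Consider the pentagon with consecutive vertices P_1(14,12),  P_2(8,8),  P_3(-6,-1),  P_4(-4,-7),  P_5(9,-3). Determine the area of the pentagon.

Apply the shoelace (surveyor's) formula: 2A = Σ (x_i·y_{i+1} − x_{i+1}·y_i), indices taken mod 5.
Cross-terms: 16, 40, 38, 75, 150  ⇒  Σ = 319
Area = |Σ|/2 = 159.5.

159.5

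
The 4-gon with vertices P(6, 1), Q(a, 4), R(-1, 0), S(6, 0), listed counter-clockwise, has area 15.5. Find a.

The doubled signed area Σ (x_i y_{i+1} − x_{i+1} y_i) is linear in a.
With a=0 it equals 34; the coefficient of a is -1 (from the two edges through Q).
So -1·a + 34 = 2·15.5 = 31 ⇒ a = 3.

3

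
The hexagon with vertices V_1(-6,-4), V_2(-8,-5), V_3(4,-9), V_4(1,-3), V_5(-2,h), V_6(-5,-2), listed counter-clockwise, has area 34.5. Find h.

-4

Write out the shoelace sum; only the two edges meeting at V_5 involve h:
2·Area = [(1·h − (-2)·(-3)) + ((-2)·(-2) − (-5)·h)] + 95
       = 6·h + 93 = 69
⇒ h = -4.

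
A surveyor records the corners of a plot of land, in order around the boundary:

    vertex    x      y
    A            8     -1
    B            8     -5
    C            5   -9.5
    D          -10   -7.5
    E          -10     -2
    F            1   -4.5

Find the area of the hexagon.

Apply the surveyor's formula: 2A = Σ (x_i·y_{i+1} − x_{i+1}·y_i), indices taken mod 6.
Cross-terms: -32, -51, -132.5, -55, 47, 35  ⇒  Σ = -188.5
Area = |Σ|/2 = 94.25.

94.25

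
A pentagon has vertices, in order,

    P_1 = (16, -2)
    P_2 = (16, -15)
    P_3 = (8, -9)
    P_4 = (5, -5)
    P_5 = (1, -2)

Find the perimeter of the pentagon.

|P_1P_2| = √((0)² + (-13)²) = √169 = 13
|P_2P_3| = √((-8)² + (6)²) = √100 = 10
|P_3P_4| = √((-3)² + (4)²) = √25 = 5
|P_4P_5| = √((-4)² + (3)²) = √25 = 5
|P_5P_1| = √((15)² + (0)²) = √225 = 15
Perimeter = 13 + 10 + 5 + 5 + 15 = 48.

48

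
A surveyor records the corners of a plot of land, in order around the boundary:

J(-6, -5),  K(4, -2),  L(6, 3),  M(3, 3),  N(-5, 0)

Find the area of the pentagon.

52.5

J→K: (-6)(-2) − (4)(-5) = 32
K→L: (4)(3) − (6)(-2) = 24
L→M: (6)(3) − (3)(3) = 9
M→N: (3)(0) − (-5)(3) = 15
N→J: (-5)(-5) − (-6)(0) = 25
Σ = 105
Area = |Σ|/2 = 52.5.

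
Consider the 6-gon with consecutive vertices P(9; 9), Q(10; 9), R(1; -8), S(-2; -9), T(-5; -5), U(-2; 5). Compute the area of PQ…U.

128

Apply the surveyor's formula: 2A = Σ (x_i·y_{i+1} − x_{i+1}·y_i), indices taken mod 6.
Cross-terms: -9, -89, -25, -35, -35, -63  ⇒  Σ = -256
Area = |Σ|/2 = 128.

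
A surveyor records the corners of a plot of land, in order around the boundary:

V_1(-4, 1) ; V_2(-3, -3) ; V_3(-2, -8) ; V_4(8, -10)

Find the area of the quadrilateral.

42.5

Apply Gauss's area formula: 2A = Σ (x_i·y_{i+1} − x_{i+1}·y_i), indices taken mod 4.
V_1→V_2: (-4)(-3) − (-3)(1) = 15
V_2→V_3: (-3)(-8) − (-2)(-3) = 18
V_3→V_4: (-2)(-10) − (8)(-8) = 84
V_4→V_1: (8)(1) − (-4)(-10) = -32
Σ = 85
Area = |Σ|/2 = 42.5.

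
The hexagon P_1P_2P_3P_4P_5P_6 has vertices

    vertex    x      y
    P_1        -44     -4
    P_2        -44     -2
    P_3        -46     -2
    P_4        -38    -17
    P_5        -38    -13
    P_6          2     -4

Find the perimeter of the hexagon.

112

|P_1P_2| = √((0)² + (2)²) = √4 = 2
|P_2P_3| = √((-2)² + (0)²) = √4 = 2
|P_3P_4| = √((8)² + (-15)²) = √289 = 17
|P_4P_5| = √((0)² + (4)²) = √16 = 4
|P_5P_6| = √((40)² + (9)²) = √1681 = 41
|P_6P_1| = √((-46)² + (0)²) = √2116 = 46
Perimeter = 2 + 2 + 17 + 4 + 41 + 46 = 112.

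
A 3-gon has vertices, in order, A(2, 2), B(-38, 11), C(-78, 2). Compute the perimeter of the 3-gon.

|AB| = √((-40)² + (9)²) = √1681 = 41
|BC| = √((-40)² + (-9)²) = √1681 = 41
|CA| = √((80)² + (0)²) = √6400 = 80
Perimeter = 41 + 41 + 80 = 162.

162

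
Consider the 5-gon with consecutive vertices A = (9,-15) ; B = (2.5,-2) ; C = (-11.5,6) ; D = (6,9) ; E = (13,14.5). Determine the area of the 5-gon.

Apply Gauss's area formula: 2A = Σ (x_i·y_{i+1} − x_{i+1}·y_i), indices taken mod 5.
A→B: (9)(-2) − (2.5)(-15) = 19.5
B→C: (2.5)(6) − (-11.5)(-2) = -8
C→D: (-11.5)(9) − (6)(6) = -139.5
D→E: (6)(14.5) − (13)(9) = -30
E→A: (13)(-15) − (9)(14.5) = -325.5
Σ = -483.5
Area = |Σ|/2 = 241.75.

241.75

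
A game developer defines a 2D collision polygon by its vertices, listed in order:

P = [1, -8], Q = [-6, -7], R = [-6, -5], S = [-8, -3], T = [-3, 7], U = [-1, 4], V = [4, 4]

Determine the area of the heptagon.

107.5

Apply the surveyor's formula: 2A = Σ (x_i·y_{i+1} − x_{i+1}·y_i), indices taken mod 7.
Σ = (-55) + (-12) + (-22) + (-65) + (-5) + (-20) + (-36) = -215
Area = |Σ|/2 = 107.5.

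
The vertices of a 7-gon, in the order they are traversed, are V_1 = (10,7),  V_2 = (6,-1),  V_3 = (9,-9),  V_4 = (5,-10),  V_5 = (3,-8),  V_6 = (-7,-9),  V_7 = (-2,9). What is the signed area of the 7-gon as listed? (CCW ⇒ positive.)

-210

Apply the shoelace (surveyor's) formula: 2A = Σ (x_i·y_{i+1} − x_{i+1}·y_i), indices taken mod 7.
Σ = (-52) + (-45) + (-45) + (-10) + (-83) + (-81) + (-104) = -420
Signed area = Σ/2 = -210 (negative ⇒ clockwise traversal).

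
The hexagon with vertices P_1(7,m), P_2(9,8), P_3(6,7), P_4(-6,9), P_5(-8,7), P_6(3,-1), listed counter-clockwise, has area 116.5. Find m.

The doubled signed area Σ (x_i y_{i+1} − x_{i+1} y_i) is linear in m.
With m=0 it equals 191; the coefficient of m is -6 (from the two edges through P_1).
So -6·m + 191 = 2·116.5 = 233 ⇒ m = -7.

-7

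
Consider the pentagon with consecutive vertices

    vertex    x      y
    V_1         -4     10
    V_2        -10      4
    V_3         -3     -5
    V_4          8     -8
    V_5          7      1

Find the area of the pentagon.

Apply the shoelace formula: 2A = Σ (x_i·y_{i+1} − x_{i+1}·y_i), indices taken mod 5.
Σ = (84) + (62) + (64) + (64) + (74) = 348
Area = |Σ|/2 = 174.

174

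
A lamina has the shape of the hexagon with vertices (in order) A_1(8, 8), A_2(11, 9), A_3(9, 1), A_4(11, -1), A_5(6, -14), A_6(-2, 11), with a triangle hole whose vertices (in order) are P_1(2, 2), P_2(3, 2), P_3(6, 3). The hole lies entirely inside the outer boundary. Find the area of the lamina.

159.5

Outer boundary:
Cross-terms: -16, -70, -20, -148, 38, -104  ⇒  Σ = -320
Area = |Σ|/2 = 160.
Hole:
Apply Gauss's area formula: 2A = Σ (x_i·y_{i+1} − x_{i+1}·y_i), indices taken mod 3.
Σ = (-2) + (-3) + (6) = 1
Area = |Σ|/2 = 0.5.
Net area = 160 − 0.5 = 159.5.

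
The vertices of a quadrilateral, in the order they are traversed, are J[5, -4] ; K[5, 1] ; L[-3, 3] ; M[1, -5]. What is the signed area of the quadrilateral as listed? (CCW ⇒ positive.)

38

Σ = (25) + (18) + (12) + (21) = 76
Signed area = Σ/2 = 38 (positive ⇒ counter-clockwise traversal).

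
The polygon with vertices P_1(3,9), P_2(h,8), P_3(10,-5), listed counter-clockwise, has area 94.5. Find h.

The doubled signed area Σ (x_i y_{i+1} − x_{i+1} y_i) is linear in h.
With h=0 it equals 49; the coefficient of h is -14 (from the two edges through P_2).
So -14·h + 49 = 2·94.5 = 189 ⇒ h = -10.

-10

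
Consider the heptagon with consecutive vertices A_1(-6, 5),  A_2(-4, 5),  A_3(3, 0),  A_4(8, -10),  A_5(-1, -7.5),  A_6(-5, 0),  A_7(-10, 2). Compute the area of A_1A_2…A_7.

Apply the surveyor's formula: 2A = Σ (x_i·y_{i+1} − x_{i+1}·y_i), indices taken mod 7.
Σ = (-10) + (-15) + (-30) + (-70) + (-37.5) + (-10) + (-38) = -210.5
Area = |Σ|/2 = 105.25.

105.25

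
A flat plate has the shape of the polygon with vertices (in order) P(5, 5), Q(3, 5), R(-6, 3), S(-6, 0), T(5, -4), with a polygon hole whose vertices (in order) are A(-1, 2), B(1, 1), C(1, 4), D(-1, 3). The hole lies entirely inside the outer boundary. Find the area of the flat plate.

64

Outer boundary:
Apply the shoelace (surveyor's) formula: 2A = Σ (x_i·y_{i+1} − x_{i+1}·y_i), indices taken mod 5.
P→Q: (5)(5) − (3)(5) = 10
Q→R: (3)(3) − (-6)(5) = 39
R→S: (-6)(0) − (-6)(3) = 18
S→T: (-6)(-4) − (5)(0) = 24
T→P: (5)(5) − (5)(-4) = 45
Σ = 136
Area = |Σ|/2 = 68.
Hole:
Apply Gauss's area formula: 2A = Σ (x_i·y_{i+1} − x_{i+1}·y_i), indices taken mod 4.
Σ = (-3) + (3) + (7) + (1) = 8
Area = |Σ|/2 = 4.
Net area = 68 − 4 = 64.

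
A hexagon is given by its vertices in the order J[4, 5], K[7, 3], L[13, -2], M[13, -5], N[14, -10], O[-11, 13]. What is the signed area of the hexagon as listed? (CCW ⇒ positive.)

-105

Apply the shoelace (surveyor's) formula: 2A = Σ (x_i·y_{i+1} − x_{i+1}·y_i), indices taken mod 6.
Σ = (-23) + (-53) + (-39) + (-60) + (72) + (-107) = -210
Signed area = Σ/2 = -105 (negative ⇒ clockwise traversal).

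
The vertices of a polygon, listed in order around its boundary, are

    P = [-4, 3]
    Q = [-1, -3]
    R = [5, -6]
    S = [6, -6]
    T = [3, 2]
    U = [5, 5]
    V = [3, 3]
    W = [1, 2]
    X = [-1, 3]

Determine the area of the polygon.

47

Apply the shoelace (surveyor's) formula: 2A = Σ (x_i·y_{i+1} − x_{i+1}·y_i), indices taken mod 9.
P→Q: (-4)(-3) − (-1)(3) = 15
Q→R: (-1)(-6) − (5)(-3) = 21
R→S: (5)(-6) − (6)(-6) = 6
S→T: (6)(2) − (3)(-6) = 30
T→U: (3)(5) − (5)(2) = 5
U→V: (5)(3) − (3)(5) = 0
V→W: (3)(2) − (1)(3) = 3
W→X: (1)(3) − (-1)(2) = 5
X→P: (-1)(3) − (-4)(3) = 9
Σ = 94
Area = |Σ|/2 = 47.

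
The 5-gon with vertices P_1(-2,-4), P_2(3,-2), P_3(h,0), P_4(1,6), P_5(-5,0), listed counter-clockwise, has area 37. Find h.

1

Write out the shoelace sum; only the two edges meeting at P_3 involve h:
2·Area = [(3·0 − h·(-2)) + (h·6 − 1·0)] + 66
       = 8·h + 66 = 74
⇒ h = 1.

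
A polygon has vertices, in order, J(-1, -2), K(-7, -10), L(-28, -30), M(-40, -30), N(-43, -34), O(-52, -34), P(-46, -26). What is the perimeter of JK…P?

|JK| = √((-6)² + (-8)²) = √100 = 10
|KL| = √((-21)² + (-20)²) = √841 = 29
|LM| = √((-12)² + (0)²) = √144 = 12
|MN| = √((-3)² + (-4)²) = √25 = 5
|NO| = √((-9)² + (0)²) = √81 = 9
|OP| = √((6)² + (8)²) = √100 = 10
|PJ| = √((45)² + (24)²) = √2601 = 51
Perimeter = 10 + 29 + 12 + 5 + 9 + 10 + 51 = 126.

126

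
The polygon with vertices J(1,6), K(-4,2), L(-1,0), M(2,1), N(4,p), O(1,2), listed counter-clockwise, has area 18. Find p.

1

The doubled signed area Σ (x_i y_{i+1} − x_{i+1} y_i) is linear in p.
With p=0 it equals 35; the coefficient of p is 1 (from the two edges through N).
So 1·p + 35 = 2·18 = 36 ⇒ p = 1.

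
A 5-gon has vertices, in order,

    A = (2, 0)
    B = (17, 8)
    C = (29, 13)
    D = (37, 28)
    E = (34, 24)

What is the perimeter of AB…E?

92

|AB| = √((15)² + (8)²) = √289 = 17
|BC| = √((12)² + (5)²) = √169 = 13
|CD| = √((8)² + (15)²) = √289 = 17
|DE| = √((-3)² + (-4)²) = √25 = 5
|EA| = √((-32)² + (-24)²) = √1600 = 40
Perimeter = 17 + 13 + 17 + 5 + 40 = 92.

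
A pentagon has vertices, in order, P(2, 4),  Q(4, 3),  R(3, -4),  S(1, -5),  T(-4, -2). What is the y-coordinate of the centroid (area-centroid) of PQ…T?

Apply the shoelace formula. First the cross-terms c_i = x_i·y_{i+1} − x_{i+1}·y_i:
  -10, -25, -11, -22, -12  ⇒  2A = -80, A = -40.
Then Σ (y_i + y_{i+1})·c_i = 184, so ȳ = 184 / (6·(-40)) = -23/30.

-23/30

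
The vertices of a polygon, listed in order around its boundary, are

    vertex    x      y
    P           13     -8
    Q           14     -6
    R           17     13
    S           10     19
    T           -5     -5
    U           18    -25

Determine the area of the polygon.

Apply the surveyor's formula: 2A = Σ (x_i·y_{i+1} − x_{i+1}·y_i), indices taken mod 6.
Σ = (34) + (284) + (193) + (45) + (215) + (181) = 952
Area = |Σ|/2 = 476.

476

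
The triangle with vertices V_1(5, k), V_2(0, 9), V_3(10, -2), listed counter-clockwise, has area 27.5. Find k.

Write out the shoelace sum; only the two edges meeting at V_1 involve k:
2·Area = [(10·k − 5·(-2)) + (5·9 − 0·k)] + -90
       = 10·k + -35 = 55
⇒ k = 9.

9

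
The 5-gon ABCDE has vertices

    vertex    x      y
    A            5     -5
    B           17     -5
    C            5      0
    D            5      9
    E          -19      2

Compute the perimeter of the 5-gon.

84

|AB| = √((12)² + (0)²) = √144 = 12
|BC| = √((-12)² + (5)²) = √169 = 13
|CD| = √((0)² + (9)²) = √81 = 9
|DE| = √((-24)² + (-7)²) = √625 = 25
|EA| = √((24)² + (-7)²) = √625 = 25
Perimeter = 12 + 13 + 9 + 25 + 25 = 84.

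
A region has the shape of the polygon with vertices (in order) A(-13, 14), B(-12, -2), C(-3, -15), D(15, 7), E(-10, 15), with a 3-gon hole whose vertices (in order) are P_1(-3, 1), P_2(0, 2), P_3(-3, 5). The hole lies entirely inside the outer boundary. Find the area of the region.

455

Outer boundary:
Apply the surveyor's formula: 2A = Σ (x_i·y_{i+1} − x_{i+1}·y_i), indices taken mod 5.
A→B: (-13)(-2) − (-12)(14) = 194
B→C: (-12)(-15) − (-3)(-2) = 174
C→D: (-3)(7) − (15)(-15) = 204
D→E: (15)(15) − (-10)(7) = 295
E→A: (-10)(14) − (-13)(15) = 55
Σ = 922
Area = |Σ|/2 = 461.
Hole:
Apply the shoelace formula: 2A = Σ (x_i·y_{i+1} − x_{i+1}·y_i), indices taken mod 3.
P_1→P_2: (-3)(2) − (0)(1) = -6
P_2→P_3: (0)(5) − (-3)(2) = 6
P_3→P_1: (-3)(1) − (-3)(5) = 12
Σ = 12
Area = |Σ|/2 = 6.
Net area = 461 − 6 = 455.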